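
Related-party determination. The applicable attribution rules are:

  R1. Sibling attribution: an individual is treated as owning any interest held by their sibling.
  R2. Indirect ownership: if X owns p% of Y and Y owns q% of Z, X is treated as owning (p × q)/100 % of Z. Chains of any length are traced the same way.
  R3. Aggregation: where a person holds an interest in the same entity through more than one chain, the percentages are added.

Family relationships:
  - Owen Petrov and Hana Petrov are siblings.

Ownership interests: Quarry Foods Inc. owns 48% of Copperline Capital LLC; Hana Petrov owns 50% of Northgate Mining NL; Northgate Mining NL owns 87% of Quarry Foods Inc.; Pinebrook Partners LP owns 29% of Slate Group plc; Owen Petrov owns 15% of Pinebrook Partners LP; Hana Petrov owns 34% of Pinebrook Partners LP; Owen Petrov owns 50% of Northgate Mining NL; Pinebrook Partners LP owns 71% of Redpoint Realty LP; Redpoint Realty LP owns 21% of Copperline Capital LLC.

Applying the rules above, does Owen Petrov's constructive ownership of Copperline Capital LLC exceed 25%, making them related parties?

By sibling attribution (R1), Owen Petrov is treated as also owning Hana Petrov's interest in Pinebrook Partners LP, giving 15% + 34% = 49%.
By sibling attribution (R1), Owen Petrov is treated as also owning Hana Petrov's interest in Northgate Mining NL, giving 50% + 50% = 100%.
Chain via Pinebrook Partners LP → Redpoint Realty LP (R2): 49% × 71% × 21% = 7.3059% of Copperline Capital LLC.
Chain via Northgate Mining NL → Quarry Foods Inc. (R2): 100% × 87% × 48% = 41.76% of Copperline Capital LLC.
Aggregating (R3): 7.3059% + 41.76% = 49.0659%.
49.0659% exceeds the 25% threshold, so Owen is a related party to Copperline Capital LLC.

Yes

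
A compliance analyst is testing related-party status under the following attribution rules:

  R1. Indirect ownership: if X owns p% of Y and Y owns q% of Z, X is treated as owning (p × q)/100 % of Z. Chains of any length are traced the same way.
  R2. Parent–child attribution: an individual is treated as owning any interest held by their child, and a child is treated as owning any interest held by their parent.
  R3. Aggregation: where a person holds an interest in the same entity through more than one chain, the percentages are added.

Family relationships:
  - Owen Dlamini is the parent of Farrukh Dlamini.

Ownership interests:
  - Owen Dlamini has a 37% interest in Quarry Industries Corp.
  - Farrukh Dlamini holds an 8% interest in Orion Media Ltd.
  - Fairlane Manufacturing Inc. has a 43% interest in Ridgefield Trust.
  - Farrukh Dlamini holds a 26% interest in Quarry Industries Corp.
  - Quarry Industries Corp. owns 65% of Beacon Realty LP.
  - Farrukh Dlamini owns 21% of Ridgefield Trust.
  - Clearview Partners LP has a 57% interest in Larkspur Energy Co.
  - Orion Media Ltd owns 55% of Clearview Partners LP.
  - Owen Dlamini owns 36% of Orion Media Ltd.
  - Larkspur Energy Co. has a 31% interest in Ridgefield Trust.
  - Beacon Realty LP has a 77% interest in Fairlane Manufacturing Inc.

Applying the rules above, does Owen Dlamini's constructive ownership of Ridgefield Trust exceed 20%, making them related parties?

Yes

By parent–child attribution (R2), Owen Dlamini is treated as also owning Farrukh Dlamini's interest in Quarry Industries Corp, giving 37% + 26% = 63%.
By parent–child attribution (R2), Owen Dlamini is treated as also owning Farrukh Dlamini's interest in Orion Media Ltd, giving 36% + 8% = 44%.
By parent–child attribution (R2), Owen Dlamini is treated as owning Farrukh Dlamini's 21% interest in Ridgefield Trust.
Chain via Quarry Industries Corp. → Beacon Realty LP → Fairlane Manufacturing Inc. (R1): 63% × 65% × 77% × 43% = 13.558545% of Ridgefield Trust.
Chain via Orion Media Ltd → Clearview Partners LP → Larkspur Energy Co. (R1): 44% × 55% × 57% × 31% = 4.27614% of Ridgefield Trust.
Direct interest in Ridgefield Trust: 21%.
Aggregating (R3): 13.558545% + 4.27614% + 21% = 38.834685%.
38.834685% exceeds the 20% threshold, so Owen is a related party to Ridgefield Trust.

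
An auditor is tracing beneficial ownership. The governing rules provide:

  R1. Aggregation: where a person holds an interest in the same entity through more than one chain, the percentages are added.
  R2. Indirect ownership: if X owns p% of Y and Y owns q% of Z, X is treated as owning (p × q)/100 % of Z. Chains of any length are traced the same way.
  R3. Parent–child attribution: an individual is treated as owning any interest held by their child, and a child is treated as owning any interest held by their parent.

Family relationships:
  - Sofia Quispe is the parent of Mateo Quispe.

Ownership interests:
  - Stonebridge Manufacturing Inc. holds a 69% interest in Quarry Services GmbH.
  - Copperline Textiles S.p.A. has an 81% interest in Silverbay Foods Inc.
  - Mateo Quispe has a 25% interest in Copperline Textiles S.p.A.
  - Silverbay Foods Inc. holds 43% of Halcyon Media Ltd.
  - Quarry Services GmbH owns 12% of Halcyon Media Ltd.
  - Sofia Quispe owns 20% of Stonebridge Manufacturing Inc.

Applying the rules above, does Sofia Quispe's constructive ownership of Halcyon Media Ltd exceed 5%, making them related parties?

Yes

By parent–child attribution (R3), Sofia Quispe is treated as owning Mateo Quispe's 25% interest in Copperline Textiles S.p.A.
Chain via Stonebridge Manufacturing Inc. → Quarry Services GmbH (R2): 20% × 69% × 12% = 1.656% of Halcyon Media Ltd.
Chain via Copperline Textiles S.p.A. → Silverbay Foods Inc. (R2): 25% × 81% × 43% = 8.7075% of Halcyon Media Ltd.
Aggregating (R1): 1.656% + 8.7075% = 10.3635%.
10.3635% exceeds the 5% threshold, so Sofia is a related party to Halcyon Media Ltd.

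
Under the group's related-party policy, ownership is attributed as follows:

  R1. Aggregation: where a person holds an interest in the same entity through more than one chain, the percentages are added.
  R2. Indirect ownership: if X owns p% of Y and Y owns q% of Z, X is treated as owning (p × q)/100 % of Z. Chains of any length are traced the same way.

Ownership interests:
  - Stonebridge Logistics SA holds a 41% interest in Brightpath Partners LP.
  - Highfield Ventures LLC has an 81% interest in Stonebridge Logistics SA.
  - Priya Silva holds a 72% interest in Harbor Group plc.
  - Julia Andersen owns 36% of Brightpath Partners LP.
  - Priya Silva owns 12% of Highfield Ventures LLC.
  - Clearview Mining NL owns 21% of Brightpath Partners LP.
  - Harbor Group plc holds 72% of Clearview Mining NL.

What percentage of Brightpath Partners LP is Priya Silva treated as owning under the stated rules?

14.8716%

Chain via Highfield Ventures LLC → Stonebridge Logistics SA (R2): 12% × 81% × 41% = 3.9852% of Brightpath Partners LP.
Chain via Harbor Group plc → Clearview Mining NL (R2): 72% × 72% × 21% = 10.8864% of Brightpath Partners LP.
Aggregating (R1): 3.9852% + 10.8864% = 14.8716%.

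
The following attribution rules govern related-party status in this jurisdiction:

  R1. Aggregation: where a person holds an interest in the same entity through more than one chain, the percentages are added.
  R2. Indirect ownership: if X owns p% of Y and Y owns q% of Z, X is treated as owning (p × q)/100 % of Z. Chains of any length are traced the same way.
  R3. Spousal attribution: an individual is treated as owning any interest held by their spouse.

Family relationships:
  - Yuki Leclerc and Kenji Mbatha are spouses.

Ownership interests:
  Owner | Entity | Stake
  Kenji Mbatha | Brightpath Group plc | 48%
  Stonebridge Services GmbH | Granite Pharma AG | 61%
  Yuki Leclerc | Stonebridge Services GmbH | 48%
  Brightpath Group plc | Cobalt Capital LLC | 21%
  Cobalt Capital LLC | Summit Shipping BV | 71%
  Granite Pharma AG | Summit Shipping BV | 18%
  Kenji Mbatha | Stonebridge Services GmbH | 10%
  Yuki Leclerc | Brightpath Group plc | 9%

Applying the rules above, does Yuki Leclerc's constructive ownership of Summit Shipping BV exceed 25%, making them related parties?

By spousal attribution (R3), Yuki Leclerc is treated as also owning Kenji Mbatha's interest in Stonebridge Services GmbH, giving 48% + 10% = 58%.
By spousal attribution (R3), Yuki Leclerc is treated as also owning Kenji Mbatha's interest in Brightpath Group plc, giving 9% + 48% = 57%.
Chain via Stonebridge Services GmbH → Granite Pharma AG (R2): 58% × 61% × 18% = 6.3684% of Summit Shipping BV.
Chain via Brightpath Group plc → Cobalt Capital LLC (R2): 57% × 21% × 71% = 8.4987% of Summit Shipping BV.
Aggregating (R1): 6.3684% + 8.4987% = 14.8671%.
14.8671% does not exceed the 25% threshold, so Yuki is not a related party to Summit Shipping BV.

No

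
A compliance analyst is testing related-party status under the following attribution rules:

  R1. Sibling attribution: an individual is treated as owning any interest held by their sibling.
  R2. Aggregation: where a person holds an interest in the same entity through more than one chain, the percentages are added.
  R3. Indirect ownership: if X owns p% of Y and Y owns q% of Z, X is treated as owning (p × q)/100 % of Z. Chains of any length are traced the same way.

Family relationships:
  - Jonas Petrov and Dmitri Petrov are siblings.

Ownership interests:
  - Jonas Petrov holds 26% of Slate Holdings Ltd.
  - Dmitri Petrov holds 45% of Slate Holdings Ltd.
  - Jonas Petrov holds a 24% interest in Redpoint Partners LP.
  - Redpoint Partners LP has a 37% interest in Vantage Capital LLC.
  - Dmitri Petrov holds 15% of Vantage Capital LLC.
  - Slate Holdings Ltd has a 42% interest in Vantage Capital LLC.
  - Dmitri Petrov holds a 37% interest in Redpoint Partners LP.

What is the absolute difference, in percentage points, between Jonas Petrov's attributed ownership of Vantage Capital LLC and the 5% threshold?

By sibling attribution (R1), Jonas Petrov is treated as also owning Dmitri Petrov's interest in Slate Holdings Ltd, giving 26% + 45% = 71%.
By sibling attribution (R1), Jonas Petrov is treated as also owning Dmitri Petrov's interest in Redpoint Partners LP, giving 24% + 37% = 61%.
By sibling attribution (R1), Jonas Petrov is treated as owning Dmitri Petrov's 15% interest in Vantage Capital LLC.
Chain via Slate Holdings Ltd (R3): 71% × 42% = 29.82% of Vantage Capital LLC.
Chain via Redpoint Partners LP (R3): 61% × 37% = 22.57% of Vantage Capital LLC.
Direct interest in Vantage Capital LLC: 15%.
Aggregating (R2): 29.82% + 22.57% + 15% = 67.39%.
67.39% exceeds the 5% threshold by 62.39 percentage points.

62.39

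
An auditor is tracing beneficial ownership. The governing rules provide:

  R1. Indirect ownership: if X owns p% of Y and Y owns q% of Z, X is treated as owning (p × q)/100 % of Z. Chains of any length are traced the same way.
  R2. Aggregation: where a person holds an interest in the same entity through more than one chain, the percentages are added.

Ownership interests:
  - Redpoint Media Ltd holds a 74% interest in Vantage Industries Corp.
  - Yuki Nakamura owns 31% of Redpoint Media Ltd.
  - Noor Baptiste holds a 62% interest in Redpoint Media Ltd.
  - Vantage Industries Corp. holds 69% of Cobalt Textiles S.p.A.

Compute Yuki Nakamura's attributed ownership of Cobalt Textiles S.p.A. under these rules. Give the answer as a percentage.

Chain via Redpoint Media Ltd → Vantage Industries Corp. (R1): 31% × 74% × 69% = 15.8286% of Cobalt Textiles S.p.A.

15.8286%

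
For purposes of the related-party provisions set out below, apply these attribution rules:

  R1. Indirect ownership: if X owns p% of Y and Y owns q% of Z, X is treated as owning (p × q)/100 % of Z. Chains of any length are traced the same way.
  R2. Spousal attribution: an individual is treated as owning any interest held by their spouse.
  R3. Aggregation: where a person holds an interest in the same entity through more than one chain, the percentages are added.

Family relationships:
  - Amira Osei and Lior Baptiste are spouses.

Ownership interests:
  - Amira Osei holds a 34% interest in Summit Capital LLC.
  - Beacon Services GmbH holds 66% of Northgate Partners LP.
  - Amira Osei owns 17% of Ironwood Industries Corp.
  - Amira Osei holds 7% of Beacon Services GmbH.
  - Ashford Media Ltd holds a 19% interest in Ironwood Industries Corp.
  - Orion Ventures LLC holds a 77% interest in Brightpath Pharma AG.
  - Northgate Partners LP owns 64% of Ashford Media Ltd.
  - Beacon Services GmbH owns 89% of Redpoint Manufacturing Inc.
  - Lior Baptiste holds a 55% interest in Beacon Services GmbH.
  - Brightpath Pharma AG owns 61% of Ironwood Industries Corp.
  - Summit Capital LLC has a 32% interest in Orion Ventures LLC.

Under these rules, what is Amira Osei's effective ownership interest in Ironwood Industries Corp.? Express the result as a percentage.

27.086208%

By spousal attribution (R2), Amira Osei is treated as also owning Lior Baptiste's interest in Beacon Services GmbH, giving 7% + 55% = 62%.
Chain via Beacon Services GmbH → Northgate Partners LP → Ashford Media Ltd (R1): 62% × 66% × 64% × 19% = 4.975872% of Ironwood Industries Corp.
Chain via Summit Capital LLC → Orion Ventures LLC → Brightpath Pharma AG (R1): 34% × 32% × 77% × 61% = 5.110336% of Ironwood Industries Corp.
Direct interest in Ironwood Industries Corp: 17%.
Aggregating (R3): 4.975872% + 5.110336% + 17% = 27.086208%.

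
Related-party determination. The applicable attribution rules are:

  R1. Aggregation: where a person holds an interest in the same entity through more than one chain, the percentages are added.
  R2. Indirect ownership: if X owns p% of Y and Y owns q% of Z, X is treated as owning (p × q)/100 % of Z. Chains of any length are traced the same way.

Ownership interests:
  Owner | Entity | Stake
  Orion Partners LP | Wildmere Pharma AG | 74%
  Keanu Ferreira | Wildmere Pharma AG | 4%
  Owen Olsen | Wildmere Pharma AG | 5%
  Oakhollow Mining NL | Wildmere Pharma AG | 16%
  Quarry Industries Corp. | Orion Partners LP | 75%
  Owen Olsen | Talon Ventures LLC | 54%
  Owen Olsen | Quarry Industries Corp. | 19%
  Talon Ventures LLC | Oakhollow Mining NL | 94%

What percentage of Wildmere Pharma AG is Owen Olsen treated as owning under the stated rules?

23.6666%

Chain via Talon Ventures LLC → Oakhollow Mining NL (R2): 54% × 94% × 16% = 8.1216% of Wildmere Pharma AG.
Chain via Quarry Industries Corp. → Orion Partners LP (R2): 19% × 75% × 74% = 10.545% of Wildmere Pharma AG.
Direct interest in Wildmere Pharma AG: 5%.
Aggregating (R1): 8.1216% + 10.545% + 5% = 23.6666%.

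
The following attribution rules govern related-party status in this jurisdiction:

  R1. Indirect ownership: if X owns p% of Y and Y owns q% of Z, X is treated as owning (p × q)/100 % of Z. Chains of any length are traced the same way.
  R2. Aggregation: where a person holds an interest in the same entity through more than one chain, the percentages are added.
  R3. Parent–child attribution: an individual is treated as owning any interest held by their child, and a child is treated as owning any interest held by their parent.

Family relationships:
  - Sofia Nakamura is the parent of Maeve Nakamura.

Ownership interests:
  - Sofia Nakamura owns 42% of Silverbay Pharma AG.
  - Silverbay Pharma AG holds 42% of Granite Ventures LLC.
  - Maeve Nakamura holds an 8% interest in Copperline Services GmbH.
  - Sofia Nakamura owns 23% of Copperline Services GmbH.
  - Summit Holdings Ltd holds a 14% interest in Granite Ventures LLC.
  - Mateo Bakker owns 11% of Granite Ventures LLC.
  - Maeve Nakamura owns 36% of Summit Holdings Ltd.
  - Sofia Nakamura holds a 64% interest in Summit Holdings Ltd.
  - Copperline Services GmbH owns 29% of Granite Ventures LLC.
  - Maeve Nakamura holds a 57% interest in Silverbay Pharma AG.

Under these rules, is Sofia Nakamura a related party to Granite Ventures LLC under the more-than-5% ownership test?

By parent–child attribution (R3), Sofia Nakamura is treated as also owning Maeve Nakamura's interest in Summit Holdings Ltd, giving 64% + 36% = 100%.
By parent–child attribution (R3), Sofia Nakamura is treated as also owning Maeve Nakamura's interest in Silverbay Pharma AG, giving 42% + 57% = 99%.
By parent–child attribution (R3), Sofia Nakamura is treated as also owning Maeve Nakamura's interest in Copperline Services GmbH, giving 23% + 8% = 31%.
Chain via Summit Holdings Ltd (R1): 100% × 14% = 14% of Granite Ventures LLC.
Chain via Silverbay Pharma AG (R1): 99% × 42% = 41.58% of Granite Ventures LLC.
Chain via Copperline Services GmbH (R1): 31% × 29% = 8.99% of Granite Ventures LLC.
Aggregating (R2): 14% + 41.58% + 8.99% = 64.57%.
64.57% exceeds the 5% threshold, so Sofia is a related party to Granite Ventures LLC.

Yes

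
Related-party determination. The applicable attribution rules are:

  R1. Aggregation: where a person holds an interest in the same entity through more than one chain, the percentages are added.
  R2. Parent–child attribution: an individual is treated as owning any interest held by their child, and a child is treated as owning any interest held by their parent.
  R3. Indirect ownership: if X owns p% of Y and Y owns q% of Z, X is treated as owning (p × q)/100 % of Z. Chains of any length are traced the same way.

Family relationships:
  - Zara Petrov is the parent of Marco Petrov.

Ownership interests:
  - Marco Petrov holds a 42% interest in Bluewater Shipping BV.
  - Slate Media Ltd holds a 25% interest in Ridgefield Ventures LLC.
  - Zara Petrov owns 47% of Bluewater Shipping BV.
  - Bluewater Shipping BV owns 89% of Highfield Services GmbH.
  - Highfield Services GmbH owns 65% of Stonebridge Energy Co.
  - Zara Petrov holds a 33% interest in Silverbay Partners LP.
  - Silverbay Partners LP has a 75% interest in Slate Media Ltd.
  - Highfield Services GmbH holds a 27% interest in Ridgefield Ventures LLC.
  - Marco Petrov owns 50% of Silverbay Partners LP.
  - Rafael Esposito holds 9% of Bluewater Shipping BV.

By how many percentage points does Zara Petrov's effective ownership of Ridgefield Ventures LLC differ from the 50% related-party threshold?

By parent–child attribution (R2), Zara Petrov is treated as also owning Marco Petrov's interest in Silverbay Partners LP, giving 33% + 50% = 83%.
By parent–child attribution (R2), Zara Petrov is treated as also owning Marco Petrov's interest in Bluewater Shipping BV, giving 47% + 42% = 89%.
Chain via Silverbay Partners LP → Slate Media Ltd (R3): 83% × 75% × 25% = 15.5625% of Ridgefield Ventures LLC.
Chain via Bluewater Shipping BV → Highfield Services GmbH (R3): 89% × 89% × 27% = 21.3867% of Ridgefield Ventures LLC.
Aggregating (R1): 15.5625% + 21.3867% = 36.9492%.
36.9492% falls short of the 50% threshold by 13.0508 percentage points.

13.0508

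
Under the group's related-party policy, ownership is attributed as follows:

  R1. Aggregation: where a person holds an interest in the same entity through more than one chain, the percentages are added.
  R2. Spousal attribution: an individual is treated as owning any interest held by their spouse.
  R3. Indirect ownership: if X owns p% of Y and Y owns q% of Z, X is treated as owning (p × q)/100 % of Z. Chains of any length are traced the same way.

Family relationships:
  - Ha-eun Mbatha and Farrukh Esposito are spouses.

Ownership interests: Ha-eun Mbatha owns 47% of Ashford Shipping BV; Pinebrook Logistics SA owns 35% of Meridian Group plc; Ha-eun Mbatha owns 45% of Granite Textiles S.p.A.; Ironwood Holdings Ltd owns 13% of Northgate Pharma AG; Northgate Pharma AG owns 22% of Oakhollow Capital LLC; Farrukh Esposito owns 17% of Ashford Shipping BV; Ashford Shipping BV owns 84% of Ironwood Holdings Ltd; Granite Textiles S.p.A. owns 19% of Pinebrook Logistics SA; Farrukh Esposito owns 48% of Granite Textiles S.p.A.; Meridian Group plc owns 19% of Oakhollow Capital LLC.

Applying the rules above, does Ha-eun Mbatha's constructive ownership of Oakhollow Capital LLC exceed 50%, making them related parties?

No

By spousal attribution (R2), Ha-eun Mbatha is treated as also owning Farrukh Esposito's interest in Ashford Shipping BV, giving 47% + 17% = 64%.
By spousal attribution (R2), Ha-eun Mbatha is treated as also owning Farrukh Esposito's interest in Granite Textiles S.p.A, giving 45% + 48% = 93%.
Chain via Ashford Shipping BV → Ironwood Holdings Ltd → Northgate Pharma AG (R3): 64% × 84% × 13% × 22% = 1.537536% of Oakhollow Capital LLC.
Chain via Granite Textiles S.p.A. → Pinebrook Logistics SA → Meridian Group plc (R3): 93% × 19% × 35% × 19% = 1.175055% of Oakhollow Capital LLC.
Aggregating (R1): 1.537536% + 1.175055% = 2.712591%.
2.712591% does not exceed the 50% threshold, so Ha-eun is not a related party to Oakhollow Capital LLC.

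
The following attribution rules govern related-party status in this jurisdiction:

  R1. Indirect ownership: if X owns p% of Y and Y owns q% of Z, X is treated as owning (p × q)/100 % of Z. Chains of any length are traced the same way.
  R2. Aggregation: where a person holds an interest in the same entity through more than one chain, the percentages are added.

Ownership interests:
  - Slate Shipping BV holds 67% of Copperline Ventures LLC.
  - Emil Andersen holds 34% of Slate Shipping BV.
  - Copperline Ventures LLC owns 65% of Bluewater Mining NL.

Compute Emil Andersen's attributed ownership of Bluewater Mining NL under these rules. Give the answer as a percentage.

14.807%

Chain via Slate Shipping BV → Copperline Ventures LLC (R1): 34% × 67% × 65% = 14.807% of Bluewater Mining NL.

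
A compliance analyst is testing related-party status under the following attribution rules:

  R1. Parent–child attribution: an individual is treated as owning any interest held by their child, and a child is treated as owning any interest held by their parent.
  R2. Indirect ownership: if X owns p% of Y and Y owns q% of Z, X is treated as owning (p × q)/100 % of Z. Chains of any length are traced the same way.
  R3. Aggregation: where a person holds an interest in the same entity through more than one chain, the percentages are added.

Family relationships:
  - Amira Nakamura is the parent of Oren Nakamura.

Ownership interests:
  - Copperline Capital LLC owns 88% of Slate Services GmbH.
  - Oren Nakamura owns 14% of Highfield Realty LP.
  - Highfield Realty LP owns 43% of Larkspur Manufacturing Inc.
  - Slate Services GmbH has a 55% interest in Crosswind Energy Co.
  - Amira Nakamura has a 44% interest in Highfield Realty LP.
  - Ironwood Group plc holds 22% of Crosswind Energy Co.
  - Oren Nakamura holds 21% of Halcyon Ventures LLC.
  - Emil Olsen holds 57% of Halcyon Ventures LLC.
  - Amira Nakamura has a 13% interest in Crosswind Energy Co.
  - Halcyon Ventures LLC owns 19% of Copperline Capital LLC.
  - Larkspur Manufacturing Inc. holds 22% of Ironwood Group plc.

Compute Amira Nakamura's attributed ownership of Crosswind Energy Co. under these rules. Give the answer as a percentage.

By parent–child attribution (R1), Amira Nakamura is treated as also owning Oren Nakamura's interest in Highfield Realty LP, giving 44% + 14% = 58%.
By parent–child attribution (R1), Amira Nakamura is treated as owning Oren Nakamura's 21% interest in Halcyon Ventures LLC.
Chain via Highfield Realty LP → Larkspur Manufacturing Inc. → Ironwood Group plc (R2): 58% × 43% × 22% × 22% = 1.207096% of Crosswind Energy Co.
Direct interest in Crosswind Energy Co: 13%.
Chain via Halcyon Ventures LLC → Copperline Capital LLC → Slate Services GmbH (R2): 21% × 19% × 88% × 55% = 1.93116% of Crosswind Energy Co.
Aggregating (R3): 1.207096% + 13% + 1.93116% = 16.138256%.

16.138256%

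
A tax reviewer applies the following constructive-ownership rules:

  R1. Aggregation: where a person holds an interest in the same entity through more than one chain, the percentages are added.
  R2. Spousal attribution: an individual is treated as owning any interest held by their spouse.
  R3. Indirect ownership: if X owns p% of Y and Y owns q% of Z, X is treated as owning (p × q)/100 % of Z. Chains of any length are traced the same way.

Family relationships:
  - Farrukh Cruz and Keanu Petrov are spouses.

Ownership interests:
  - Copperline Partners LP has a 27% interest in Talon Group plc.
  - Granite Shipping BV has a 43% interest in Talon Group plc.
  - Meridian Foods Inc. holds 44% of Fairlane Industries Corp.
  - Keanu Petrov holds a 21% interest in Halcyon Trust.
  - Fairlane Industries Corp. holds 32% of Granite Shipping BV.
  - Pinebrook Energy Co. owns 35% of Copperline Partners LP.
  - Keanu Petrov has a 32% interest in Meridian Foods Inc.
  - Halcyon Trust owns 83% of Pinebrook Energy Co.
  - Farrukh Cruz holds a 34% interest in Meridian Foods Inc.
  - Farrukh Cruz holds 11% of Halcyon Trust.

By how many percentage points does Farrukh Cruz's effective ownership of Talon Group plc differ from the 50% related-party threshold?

By spousal attribution (R2), Farrukh Cruz is treated as also owning Keanu Petrov's interest in Halcyon Trust, giving 11% + 21% = 32%.
By spousal attribution (R2), Farrukh Cruz is treated as also owning Keanu Petrov's interest in Meridian Foods Inc, giving 34% + 32% = 66%.
Chain via Halcyon Trust → Pinebrook Energy Co. → Copperline Partners LP (R3): 32% × 83% × 35% × 27% = 2.50992% of Talon Group plc.
Chain via Meridian Foods Inc. → Fairlane Industries Corp. → Granite Shipping BV (R3): 66% × 44% × 32% × 43% = 3.995904% of Talon Group plc.
Aggregating (R1): 2.50992% + 3.995904% = 6.505824%.
6.505824% falls short of the 50% threshold by 43.494176 percentage points.

43.494176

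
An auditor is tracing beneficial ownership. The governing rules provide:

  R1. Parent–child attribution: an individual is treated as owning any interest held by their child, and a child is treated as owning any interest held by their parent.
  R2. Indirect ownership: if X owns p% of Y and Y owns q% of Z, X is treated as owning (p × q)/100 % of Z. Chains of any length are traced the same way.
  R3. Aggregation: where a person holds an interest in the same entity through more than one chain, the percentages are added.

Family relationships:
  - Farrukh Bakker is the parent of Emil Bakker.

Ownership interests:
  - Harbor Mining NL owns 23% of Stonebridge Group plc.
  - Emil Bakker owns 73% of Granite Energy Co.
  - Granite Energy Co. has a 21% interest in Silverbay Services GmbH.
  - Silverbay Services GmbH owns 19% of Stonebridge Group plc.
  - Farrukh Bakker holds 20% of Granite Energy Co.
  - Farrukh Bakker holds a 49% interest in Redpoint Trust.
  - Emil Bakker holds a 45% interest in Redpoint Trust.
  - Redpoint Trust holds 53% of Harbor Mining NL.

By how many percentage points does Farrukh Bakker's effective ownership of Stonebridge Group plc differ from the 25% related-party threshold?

By parent–child attribution (R1), Farrukh Bakker is treated as also owning Emil Bakker's interest in Redpoint Trust, giving 49% + 45% = 94%.
By parent–child attribution (R1), Farrukh Bakker is treated as also owning Emil Bakker's interest in Granite Energy Co, giving 20% + 73% = 93%.
Chain via Redpoint Trust → Harbor Mining NL (R2): 94% × 53% × 23% = 11.4586% of Stonebridge Group plc.
Chain via Granite Energy Co. → Silverbay Services GmbH (R2): 93% × 21% × 19% = 3.7107% of Stonebridge Group plc.
Aggregating (R3): 11.4586% + 3.7107% = 15.1693%.
15.1693% falls short of the 25% threshold by 9.8307 percentage points.

9.8307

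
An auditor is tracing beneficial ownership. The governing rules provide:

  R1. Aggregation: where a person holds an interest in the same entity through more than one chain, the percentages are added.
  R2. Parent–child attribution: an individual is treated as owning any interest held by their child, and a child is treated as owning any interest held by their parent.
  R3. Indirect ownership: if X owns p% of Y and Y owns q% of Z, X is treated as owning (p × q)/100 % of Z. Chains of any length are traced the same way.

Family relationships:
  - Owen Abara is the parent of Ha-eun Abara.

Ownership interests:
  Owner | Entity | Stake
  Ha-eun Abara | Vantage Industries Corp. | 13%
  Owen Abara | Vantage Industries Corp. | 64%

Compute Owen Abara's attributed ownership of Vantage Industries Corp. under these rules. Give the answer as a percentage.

77%

By parent–child attribution (R2), Owen Abara is treated as also owning Ha-eun Abara's interest in Vantage Industries Corp, giving 64% + 13% = 77%.
Direct interest in Vantage Industries Corp: 77%.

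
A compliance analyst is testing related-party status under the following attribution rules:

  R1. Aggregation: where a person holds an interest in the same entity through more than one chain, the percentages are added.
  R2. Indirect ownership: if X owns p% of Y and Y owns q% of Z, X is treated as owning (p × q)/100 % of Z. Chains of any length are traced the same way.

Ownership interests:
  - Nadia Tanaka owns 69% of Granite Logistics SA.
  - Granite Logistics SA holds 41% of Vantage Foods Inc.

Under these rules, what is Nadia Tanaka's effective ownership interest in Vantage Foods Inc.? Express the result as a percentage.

Chain via Granite Logistics SA (R2): 69% × 41% = 28.29% of Vantage Foods Inc.

28.29%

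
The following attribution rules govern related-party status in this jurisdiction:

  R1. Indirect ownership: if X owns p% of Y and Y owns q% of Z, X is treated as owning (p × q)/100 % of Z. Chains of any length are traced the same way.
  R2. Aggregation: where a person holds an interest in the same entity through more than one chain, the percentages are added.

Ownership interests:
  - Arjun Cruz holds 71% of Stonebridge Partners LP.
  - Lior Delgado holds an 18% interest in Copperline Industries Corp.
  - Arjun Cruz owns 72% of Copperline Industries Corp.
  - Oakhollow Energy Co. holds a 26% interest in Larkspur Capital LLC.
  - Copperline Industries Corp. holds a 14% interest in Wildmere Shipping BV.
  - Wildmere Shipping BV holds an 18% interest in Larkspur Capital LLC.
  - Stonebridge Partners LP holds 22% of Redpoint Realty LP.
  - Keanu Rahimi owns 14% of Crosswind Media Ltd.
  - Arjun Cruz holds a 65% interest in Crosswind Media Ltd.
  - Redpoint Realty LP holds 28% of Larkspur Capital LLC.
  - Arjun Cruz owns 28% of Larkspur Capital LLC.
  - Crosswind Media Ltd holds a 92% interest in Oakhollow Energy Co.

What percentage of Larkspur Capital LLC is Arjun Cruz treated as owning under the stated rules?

49.736%

Chain via Crosswind Media Ltd → Oakhollow Energy Co. (R1): 65% × 92% × 26% = 15.548% of Larkspur Capital LLC.
Chain via Copperline Industries Corp. → Wildmere Shipping BV (R1): 72% × 14% × 18% = 1.8144% of Larkspur Capital LLC.
Chain via Stonebridge Partners LP → Redpoint Realty LP (R1): 71% × 22% × 28% = 4.3736% of Larkspur Capital LLC.
Direct interest in Larkspur Capital LLC: 28%.
Aggregating (R2): 15.548% + 1.8144% + 4.3736% + 28% = 49.736%.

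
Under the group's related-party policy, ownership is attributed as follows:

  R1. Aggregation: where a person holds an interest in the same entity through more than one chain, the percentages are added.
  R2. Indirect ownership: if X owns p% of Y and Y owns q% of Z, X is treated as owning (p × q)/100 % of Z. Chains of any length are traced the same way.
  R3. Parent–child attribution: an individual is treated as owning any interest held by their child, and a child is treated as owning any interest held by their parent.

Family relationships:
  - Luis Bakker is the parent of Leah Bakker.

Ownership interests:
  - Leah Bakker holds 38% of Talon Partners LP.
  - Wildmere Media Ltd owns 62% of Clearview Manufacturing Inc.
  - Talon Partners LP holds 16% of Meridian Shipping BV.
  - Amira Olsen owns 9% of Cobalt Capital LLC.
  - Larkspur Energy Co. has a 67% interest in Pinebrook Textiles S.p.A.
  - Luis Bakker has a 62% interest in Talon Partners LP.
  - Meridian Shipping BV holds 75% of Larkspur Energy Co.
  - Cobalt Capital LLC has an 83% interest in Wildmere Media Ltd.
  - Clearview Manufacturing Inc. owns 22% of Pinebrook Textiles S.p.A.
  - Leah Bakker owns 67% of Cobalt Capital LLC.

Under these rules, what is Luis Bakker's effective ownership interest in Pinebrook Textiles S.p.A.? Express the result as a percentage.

By parent–child attribution (R3), Luis Bakker is treated as also owning Leah Bakker's interest in Talon Partners LP, giving 62% + 38% = 100%.
By parent–child attribution (R3), Luis Bakker is treated as owning Leah Bakker's 67% interest in Cobalt Capital LLC.
Chain via Talon Partners LP → Meridian Shipping BV → Larkspur Energy Co. (R2): 100% × 16% × 75% × 67% = 8.04% of Pinebrook Textiles S.p.A.
Chain via Cobalt Capital LLC → Wildmere Media Ltd → Clearview Manufacturing Inc. (R2): 67% × 83% × 62% × 22% = 7.585204% of Pinebrook Textiles S.p.A.
Aggregating (R1): 8.04% + 7.585204% = 15.625204%.

15.625204%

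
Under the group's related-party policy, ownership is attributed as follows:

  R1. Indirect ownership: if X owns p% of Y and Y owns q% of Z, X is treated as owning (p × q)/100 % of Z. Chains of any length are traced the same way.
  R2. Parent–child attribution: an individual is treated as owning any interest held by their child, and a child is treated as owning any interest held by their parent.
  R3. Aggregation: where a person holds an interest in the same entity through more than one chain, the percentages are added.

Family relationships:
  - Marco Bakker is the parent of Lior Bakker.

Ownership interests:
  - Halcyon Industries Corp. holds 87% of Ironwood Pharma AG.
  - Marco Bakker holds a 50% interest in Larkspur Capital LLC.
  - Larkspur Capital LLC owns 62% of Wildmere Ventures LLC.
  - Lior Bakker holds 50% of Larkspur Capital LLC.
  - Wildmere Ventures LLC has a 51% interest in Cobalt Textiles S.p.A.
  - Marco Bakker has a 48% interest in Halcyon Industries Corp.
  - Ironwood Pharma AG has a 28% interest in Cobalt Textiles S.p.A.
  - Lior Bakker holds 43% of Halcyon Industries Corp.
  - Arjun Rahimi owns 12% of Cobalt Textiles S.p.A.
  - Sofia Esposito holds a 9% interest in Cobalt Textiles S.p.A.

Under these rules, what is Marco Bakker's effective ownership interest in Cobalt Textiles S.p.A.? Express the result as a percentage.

53.7876%

By parent–child attribution (R2), Marco Bakker is treated as also owning Lior Bakker's interest in Larkspur Capital LLC, giving 50% + 50% = 100%.
By parent–child attribution (R2), Marco Bakker is treated as also owning Lior Bakker's interest in Halcyon Industries Corp, giving 48% + 43% = 91%.
Chain via Larkspur Capital LLC → Wildmere Ventures LLC (R1): 100% × 62% × 51% = 31.62% of Cobalt Textiles S.p.A.
Chain via Halcyon Industries Corp. → Ironwood Pharma AG (R1): 91% × 87% × 28% = 22.1676% of Cobalt Textiles S.p.A.
Aggregating (R3): 31.62% + 22.1676% = 53.7876%.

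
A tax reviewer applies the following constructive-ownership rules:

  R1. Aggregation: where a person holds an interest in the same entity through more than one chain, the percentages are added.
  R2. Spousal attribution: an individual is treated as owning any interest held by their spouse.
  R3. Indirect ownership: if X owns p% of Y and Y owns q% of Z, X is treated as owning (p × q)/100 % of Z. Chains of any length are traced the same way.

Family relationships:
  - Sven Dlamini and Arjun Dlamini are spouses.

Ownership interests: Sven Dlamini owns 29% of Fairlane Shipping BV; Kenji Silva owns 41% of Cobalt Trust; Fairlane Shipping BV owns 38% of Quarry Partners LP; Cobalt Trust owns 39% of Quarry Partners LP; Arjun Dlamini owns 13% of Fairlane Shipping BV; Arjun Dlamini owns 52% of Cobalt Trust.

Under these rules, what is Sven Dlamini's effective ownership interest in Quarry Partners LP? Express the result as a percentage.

By spousal attribution (R2), Sven Dlamini is treated as also owning Arjun Dlamini's interest in Fairlane Shipping BV, giving 29% + 13% = 42%.
By spousal attribution (R2), Sven Dlamini is treated as owning Arjun Dlamini's 52% interest in Cobalt Trust.
Chain via Fairlane Shipping BV (R3): 42% × 38% = 15.96% of Quarry Partners LP.
Chain via Cobalt Trust (R3): 52% × 39% = 20.28% of Quarry Partners LP.
Aggregating (R1): 15.96% + 20.28% = 36.24%.

36.24%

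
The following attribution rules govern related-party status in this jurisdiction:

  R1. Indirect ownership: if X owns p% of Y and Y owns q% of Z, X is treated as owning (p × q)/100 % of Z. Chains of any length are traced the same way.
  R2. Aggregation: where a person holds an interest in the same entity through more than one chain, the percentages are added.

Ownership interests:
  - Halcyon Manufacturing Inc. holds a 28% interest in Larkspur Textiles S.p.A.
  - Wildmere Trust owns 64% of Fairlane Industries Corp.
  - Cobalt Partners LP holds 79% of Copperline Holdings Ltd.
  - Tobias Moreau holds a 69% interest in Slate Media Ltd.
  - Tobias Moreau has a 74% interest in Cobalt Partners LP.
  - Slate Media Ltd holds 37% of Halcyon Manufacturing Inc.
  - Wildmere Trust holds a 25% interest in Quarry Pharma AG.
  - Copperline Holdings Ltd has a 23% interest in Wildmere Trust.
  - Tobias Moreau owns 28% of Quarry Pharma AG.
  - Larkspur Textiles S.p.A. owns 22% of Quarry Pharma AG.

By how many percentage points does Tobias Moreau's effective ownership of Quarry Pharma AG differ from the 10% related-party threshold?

22.934098

Chain via Slate Media Ltd → Halcyon Manufacturing Inc. → Larkspur Textiles S.p.A. (R1): 69% × 37% × 28% × 22% = 1.572648% of Quarry Pharma AG.
Chain via Cobalt Partners LP → Copperline Holdings Ltd → Wildmere Trust (R1): 74% × 79% × 23% × 25% = 3.36145% of Quarry Pharma AG.
Direct interest in Quarry Pharma AG: 28%.
Aggregating (R2): 1.572648% + 3.36145% + 28% = 32.934098%.
32.934098% exceeds the 10% threshold by 22.934098 percentage points.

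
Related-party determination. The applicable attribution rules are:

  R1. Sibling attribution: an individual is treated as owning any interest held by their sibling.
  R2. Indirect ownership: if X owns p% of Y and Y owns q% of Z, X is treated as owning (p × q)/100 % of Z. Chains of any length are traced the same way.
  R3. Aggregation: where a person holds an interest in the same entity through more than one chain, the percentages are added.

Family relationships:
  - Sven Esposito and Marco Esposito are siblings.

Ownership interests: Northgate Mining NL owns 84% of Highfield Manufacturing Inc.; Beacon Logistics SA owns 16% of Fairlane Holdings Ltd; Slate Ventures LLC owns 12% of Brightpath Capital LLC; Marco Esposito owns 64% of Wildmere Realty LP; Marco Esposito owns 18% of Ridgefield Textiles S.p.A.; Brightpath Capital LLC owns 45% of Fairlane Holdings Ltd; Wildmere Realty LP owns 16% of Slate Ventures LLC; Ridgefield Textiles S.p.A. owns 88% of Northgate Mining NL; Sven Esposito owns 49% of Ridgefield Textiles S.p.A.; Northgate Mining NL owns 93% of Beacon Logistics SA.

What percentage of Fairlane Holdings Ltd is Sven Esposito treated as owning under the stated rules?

By sibling attribution (R1), Sven Esposito is treated as also owning Marco Esposito's interest in Ridgefield Textiles S.p.A, giving 49% + 18% = 67%.
By sibling attribution (R1), Sven Esposito is treated as owning Marco Esposito's 64% interest in Wildmere Realty LP.
Chain via Ridgefield Textiles S.p.A. → Northgate Mining NL → Beacon Logistics SA (R2): 67% × 88% × 93% × 16% = 8.773248% of Fairlane Holdings Ltd.
Chain via Wildmere Realty LP → Slate Ventures LLC → Brightpath Capital LLC (R2): 64% × 16% × 12% × 45% = 0.55296% of Fairlane Holdings Ltd.
Aggregating (R3): 8.773248% + 0.55296% = 9.326208%.

9.326208%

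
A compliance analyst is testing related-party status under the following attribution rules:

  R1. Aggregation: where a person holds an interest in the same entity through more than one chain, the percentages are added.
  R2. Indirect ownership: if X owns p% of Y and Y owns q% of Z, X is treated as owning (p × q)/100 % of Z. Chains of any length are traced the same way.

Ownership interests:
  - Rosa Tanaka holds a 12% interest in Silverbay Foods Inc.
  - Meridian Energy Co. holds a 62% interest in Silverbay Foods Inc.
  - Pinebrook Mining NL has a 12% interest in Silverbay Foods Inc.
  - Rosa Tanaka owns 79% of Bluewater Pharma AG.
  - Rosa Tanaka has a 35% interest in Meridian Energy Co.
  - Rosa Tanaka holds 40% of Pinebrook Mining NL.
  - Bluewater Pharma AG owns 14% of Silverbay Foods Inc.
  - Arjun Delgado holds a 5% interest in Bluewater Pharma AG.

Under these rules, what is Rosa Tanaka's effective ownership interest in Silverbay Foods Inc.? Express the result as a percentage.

Chain via Pinebrook Mining NL (R2): 40% × 12% = 4.8% of Silverbay Foods Inc.
Chain via Bluewater Pharma AG (R2): 79% × 14% = 11.06% of Silverbay Foods Inc.
Chain via Meridian Energy Co. (R2): 35% × 62% = 21.7% of Silverbay Foods Inc.
Direct interest in Silverbay Foods Inc: 12%.
Aggregating (R1): 4.8% + 11.06% + 21.7% + 12% = 49.56%.

49.56%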